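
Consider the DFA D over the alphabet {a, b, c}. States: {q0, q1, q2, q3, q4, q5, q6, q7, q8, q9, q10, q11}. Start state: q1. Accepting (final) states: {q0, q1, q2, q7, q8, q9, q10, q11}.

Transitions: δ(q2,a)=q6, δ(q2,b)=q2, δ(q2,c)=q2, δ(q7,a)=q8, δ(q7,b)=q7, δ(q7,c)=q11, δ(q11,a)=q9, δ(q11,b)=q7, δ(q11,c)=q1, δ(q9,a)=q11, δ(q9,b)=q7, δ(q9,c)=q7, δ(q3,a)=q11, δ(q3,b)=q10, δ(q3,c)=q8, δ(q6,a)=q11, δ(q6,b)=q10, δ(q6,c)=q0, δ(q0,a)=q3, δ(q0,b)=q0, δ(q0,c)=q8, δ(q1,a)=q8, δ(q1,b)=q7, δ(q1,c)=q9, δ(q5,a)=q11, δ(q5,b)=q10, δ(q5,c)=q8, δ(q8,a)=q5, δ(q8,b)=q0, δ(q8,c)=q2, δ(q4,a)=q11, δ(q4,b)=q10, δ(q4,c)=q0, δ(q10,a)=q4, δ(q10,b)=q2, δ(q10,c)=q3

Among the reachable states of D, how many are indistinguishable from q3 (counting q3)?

4

P0 = {q0,q1,q2,q7,q8,q9,q10,q11} | {q3,q4,q5,q6}.
Refine {q0,q1,q2,q7,q8,q9,q10,q11} on symbol a: members go to different blocks, giving {q0,q2,q8,q10} and {q1,q7,q9,q11}.
Refine {q0,q2,q8,q10} on symbol c: members go to different blocks, giving {q0,q2,q8} and {q10}.
Split {q1,q7,q9,q11} by δ(·,a) → {q1,q7} and {q9,q11}.
No further refinement is possible. Final partition (5 blocks): {q0,q2,q8} | {q3,q4,q5,q6} | {q1,q7} | {q10} | {q9,q11}.
The equivalence class containing q3 is {q3,q4,q5,q6}, of size 4.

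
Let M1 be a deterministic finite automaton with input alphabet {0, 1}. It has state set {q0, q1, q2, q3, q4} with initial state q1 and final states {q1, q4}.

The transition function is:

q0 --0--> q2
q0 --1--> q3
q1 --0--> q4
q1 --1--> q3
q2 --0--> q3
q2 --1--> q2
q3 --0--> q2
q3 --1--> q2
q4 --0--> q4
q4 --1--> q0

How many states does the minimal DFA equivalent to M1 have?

2

Start with accepting vs non-accepting: {q1,q4} | {q0,q2,q3}.
Stable partition: {q1,q4} | {q0,q2,q3} — 2 equivalence classes.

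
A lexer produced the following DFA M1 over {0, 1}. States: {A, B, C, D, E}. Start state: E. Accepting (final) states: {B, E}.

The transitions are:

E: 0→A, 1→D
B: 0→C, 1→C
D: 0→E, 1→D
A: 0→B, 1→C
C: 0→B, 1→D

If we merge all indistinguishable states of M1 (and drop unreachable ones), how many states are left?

2

P0 = {B,E} | {A,C,D}.
Stable partition: {B,E} | {A,C,D} — 2 equivalence classes.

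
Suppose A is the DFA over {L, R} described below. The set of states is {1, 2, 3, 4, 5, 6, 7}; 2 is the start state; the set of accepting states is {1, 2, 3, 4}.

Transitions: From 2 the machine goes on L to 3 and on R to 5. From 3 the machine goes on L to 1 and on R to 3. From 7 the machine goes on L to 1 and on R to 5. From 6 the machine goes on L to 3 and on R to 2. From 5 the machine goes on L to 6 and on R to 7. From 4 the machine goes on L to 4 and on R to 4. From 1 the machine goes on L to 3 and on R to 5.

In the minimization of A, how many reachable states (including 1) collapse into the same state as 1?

2

Reachable states from the start: {1,2,3,5,6,7}. Unreachable: {4} — drop them.
P0 = {1,2,3} | {5,6,7}.
Refine {1,2,3} on symbol R: members go to different blocks, giving {1,2} and {3}.
Split {5,6,7} by δ(·,L) → {5} and {6} and {7}.
The partition is now stable with 5 blocks: {1,2} | {5} | {3} | {6} | {7}.
The equivalence class containing 1 is {1,2}, of size 2.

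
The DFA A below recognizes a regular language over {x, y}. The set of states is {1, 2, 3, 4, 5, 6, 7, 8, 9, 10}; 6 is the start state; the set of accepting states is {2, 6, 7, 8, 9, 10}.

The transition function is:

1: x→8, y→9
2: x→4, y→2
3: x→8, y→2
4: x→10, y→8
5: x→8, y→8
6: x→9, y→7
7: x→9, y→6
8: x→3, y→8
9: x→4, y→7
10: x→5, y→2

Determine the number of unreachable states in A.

1

Starting at 6 and following transitions, the reachable set is {2, 3, 4, 5, 6, 7, 8, 9, 10}. That leaves 1 unreachable — 1 in total.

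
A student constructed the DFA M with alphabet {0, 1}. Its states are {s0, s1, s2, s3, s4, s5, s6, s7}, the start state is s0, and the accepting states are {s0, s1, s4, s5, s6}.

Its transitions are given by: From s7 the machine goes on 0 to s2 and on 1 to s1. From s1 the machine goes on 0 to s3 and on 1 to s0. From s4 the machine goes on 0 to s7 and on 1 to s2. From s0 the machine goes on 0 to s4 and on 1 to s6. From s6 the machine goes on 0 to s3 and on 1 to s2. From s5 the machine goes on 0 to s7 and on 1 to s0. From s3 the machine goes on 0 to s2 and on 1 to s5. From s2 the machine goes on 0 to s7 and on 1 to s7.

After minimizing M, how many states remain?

5

Start with accepting vs non-accepting: {s0,s1,s4,s5,s6} | {s2,s3,s7}.
Refine {s0,s1,s4,s5,s6} on symbol 0: members go to different blocks, giving {s1,s4,s5,s6} and {s0}.
On input 1, block {s1,s4,s5,s6} splits into {s1,s5} and {s4,s6}.
Split {s2,s3,s7} by δ(·,1) → {s3,s7} and {s2}.
No further refinement is possible. Final partition (5 blocks): {s1,s5} | {s3,s7} | {s0} | {s4,s6} | {s2}.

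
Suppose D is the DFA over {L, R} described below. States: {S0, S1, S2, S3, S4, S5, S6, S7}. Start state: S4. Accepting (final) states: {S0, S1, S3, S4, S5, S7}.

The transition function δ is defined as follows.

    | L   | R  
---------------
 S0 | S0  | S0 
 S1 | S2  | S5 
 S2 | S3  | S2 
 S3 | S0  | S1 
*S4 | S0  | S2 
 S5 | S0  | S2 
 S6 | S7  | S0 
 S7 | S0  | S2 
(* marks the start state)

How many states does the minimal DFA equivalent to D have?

Reachable states from the start: {S0,S1,S2,S3,S4,S5}. Unreachable: {S6,S7} — drop them.
Initial partition by acceptance: {S0,S1,S3,S4,S5} | {S2}.
On input L, block {S0,S1,S3,S4,S5} splits into {S0,S3,S4,S5} and {S1}.
Split {S0,S3,S4,S5} by δ(·,R) → {S4,S5} and {S0} and {S3}.
No further refinement is possible. Final partition (5 blocks): {S4,S5} | {S2} | {S1} | {S0} | {S3}.

5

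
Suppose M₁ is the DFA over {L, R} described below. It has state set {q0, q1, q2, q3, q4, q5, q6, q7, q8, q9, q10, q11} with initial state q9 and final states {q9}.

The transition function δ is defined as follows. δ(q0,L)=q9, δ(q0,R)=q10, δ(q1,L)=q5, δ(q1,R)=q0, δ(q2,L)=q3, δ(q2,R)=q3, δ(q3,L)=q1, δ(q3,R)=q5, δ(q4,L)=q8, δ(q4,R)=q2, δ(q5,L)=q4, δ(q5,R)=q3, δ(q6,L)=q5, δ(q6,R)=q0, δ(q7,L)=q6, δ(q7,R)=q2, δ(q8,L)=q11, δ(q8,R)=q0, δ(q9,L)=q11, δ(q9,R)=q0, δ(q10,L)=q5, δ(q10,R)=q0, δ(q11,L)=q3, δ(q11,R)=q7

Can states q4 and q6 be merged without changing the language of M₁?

No

Start with accepting vs non-accepting: {q9} | {q0,q1,q2,q3,q4,q5,q6,q7,q8,q10,q11}.
Split {q0,q1,q2,q3,q4,q5,q6,q7,q8,q10,q11} by δ(·,L) → {q1,q2,q3,q4,q5,q6,q7,q8,q10,q11} and {q0}.
Split {q1,q2,q3,q4,q5,q6,q7,q8,q10,q11} by δ(·,R) → {q2,q3,q4,q5,q7,q11} and {q1,q6,q8,q10}.
On input L, block {q2,q3,q4,q5,q7,q11} splits into {q2,q5,q11} and {q3,q4,q7}.
The partition is now stable with 5 blocks: {q9} | {q2,q5,q11} | {q0} | {q1,q6,q8,q10} | {q3,q4,q7}.
q4 and q6 end up in different blocks, so they are distinguishable. For instance, the string 'RL' is accepted from only q6.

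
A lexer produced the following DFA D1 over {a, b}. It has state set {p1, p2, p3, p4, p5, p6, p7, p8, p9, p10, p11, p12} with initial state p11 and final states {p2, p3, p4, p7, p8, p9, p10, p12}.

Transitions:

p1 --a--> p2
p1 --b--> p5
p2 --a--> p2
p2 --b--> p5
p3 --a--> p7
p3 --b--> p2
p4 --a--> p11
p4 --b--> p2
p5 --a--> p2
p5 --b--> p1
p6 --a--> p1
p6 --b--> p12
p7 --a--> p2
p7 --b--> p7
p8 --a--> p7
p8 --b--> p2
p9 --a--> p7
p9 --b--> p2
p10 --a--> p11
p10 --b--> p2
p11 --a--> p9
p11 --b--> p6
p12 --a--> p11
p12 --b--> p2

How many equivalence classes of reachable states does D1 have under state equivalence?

First remove the unreachable states {p3,p4,p8,p10}; 8 states remain.
Start with accepting vs non-accepting: {p2,p7,p9,p12} | {p1,p5,p6,p11}.
On input a, block {p2,p7,p9,p12} splits into {p2,p7,p9} and {p12}.
Split {p2,p7,p9} by δ(·,b) → {p7,p9} and {p2}.
Split {p7,p9} by δ(·,a) → {p7} and {p9}.
On input a, block {p1,p5,p6,p11} splits into {p1,p5} and {p6} and {p11}.
The partition is now stable with 7 blocks: {p7} | {p1,p5} | {p12} | {p2} | {p9} | {p6} | {p11}.

7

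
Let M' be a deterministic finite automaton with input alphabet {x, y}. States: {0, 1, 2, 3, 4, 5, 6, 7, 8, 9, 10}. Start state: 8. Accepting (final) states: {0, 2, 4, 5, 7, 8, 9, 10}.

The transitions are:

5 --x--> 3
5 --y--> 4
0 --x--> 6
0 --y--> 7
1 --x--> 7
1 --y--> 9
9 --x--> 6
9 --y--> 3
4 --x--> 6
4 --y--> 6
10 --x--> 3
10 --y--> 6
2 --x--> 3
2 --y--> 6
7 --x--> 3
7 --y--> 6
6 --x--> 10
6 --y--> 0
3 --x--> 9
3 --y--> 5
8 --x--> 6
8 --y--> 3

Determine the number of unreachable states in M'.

No path from 8 leads to 1, 2; the other 9 states are all reachable.

2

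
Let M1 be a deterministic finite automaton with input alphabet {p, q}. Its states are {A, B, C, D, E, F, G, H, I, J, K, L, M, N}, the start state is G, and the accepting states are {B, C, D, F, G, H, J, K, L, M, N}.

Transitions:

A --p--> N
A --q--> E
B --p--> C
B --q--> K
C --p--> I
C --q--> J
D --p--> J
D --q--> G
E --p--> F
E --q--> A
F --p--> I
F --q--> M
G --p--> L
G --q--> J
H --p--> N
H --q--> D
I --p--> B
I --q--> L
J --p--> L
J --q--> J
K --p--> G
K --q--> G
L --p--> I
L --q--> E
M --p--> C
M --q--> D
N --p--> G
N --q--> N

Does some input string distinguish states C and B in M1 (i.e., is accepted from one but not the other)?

First remove the unreachable states {H}; 13 states remain.
Initial partition by acceptance: {B,C,D,F,G,J,K,L,M,N} | {A,E,I}.
Refine {B,C,D,F,G,J,K,L,M,N} on symbol p: members go to different blocks, giving {B,D,G,J,K,M,N} and {C,F,L}.
Split {B,D,G,J,K,M,N} by δ(·,p) → {B,G,J,M} and {D,K,N}.
On input q, block {B,G,J,M} splits into {B,M} and {G,J}.
Refine {A,E,I} on symbol p: members go to different blocks, giving {A} and {E} and {I}.
On input q, block {C,F,L} splits into {C} and {F} and {L}.
Refine {D,K,N} on symbol q: members go to different blocks, giving {D,K} and {N}.
Stable partition: {B,M} | {A} | {C} | {D,K} | {G,J} | {E} | {I} | {F} | {L} | {N} — 10 equivalence classes.
C and B end up in different blocks, so they are distinguishable. For instance, the string 'p' is accepted from only B.

Yes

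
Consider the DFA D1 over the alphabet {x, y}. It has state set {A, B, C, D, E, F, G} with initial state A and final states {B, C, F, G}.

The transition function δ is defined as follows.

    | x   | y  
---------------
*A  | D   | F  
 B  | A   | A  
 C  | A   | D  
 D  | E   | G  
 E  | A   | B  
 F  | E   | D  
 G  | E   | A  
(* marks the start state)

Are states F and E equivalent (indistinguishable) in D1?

States {C} cannot be reached from the start state, so discard them.
Start with accepting vs non-accepting: {B,F,G} | {A,D,E}.
No further refinement is possible. Final partition (2 blocks): {B,F,G} | {A,D,E}.
F and E end up in different blocks, so they are distinguishable. For instance, the string 'ε' is accepted from only F.

No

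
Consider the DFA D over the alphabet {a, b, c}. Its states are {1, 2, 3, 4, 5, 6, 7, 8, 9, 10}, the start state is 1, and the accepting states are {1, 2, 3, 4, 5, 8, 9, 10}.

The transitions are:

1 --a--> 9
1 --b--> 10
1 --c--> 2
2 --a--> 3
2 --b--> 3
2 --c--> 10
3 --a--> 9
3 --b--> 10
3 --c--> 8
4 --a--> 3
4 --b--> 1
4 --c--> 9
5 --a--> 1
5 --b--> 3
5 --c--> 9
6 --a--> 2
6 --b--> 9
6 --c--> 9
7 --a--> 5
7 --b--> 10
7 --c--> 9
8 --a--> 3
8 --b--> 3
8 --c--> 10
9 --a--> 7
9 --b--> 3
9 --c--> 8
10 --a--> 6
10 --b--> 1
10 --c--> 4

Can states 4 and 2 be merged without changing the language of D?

Yes

P0 = {1,2,3,4,5,8,9,10} | {6,7}.
On input a, block {1,2,3,4,5,8,9,10} splits into {1,2,3,4,5,8} and {9,10}.
Refine {1,2,3,4,5,8} on symbol a: members go to different blocks, giving {2,4,5,8} and {1,3}.
The partition is now stable with 4 blocks: {2,4,5,8} | {6,7} | {9,10} | {1,3}.
4 and 2 lie in the same block of the stable partition, so they are equivalent — no string distinguishes them.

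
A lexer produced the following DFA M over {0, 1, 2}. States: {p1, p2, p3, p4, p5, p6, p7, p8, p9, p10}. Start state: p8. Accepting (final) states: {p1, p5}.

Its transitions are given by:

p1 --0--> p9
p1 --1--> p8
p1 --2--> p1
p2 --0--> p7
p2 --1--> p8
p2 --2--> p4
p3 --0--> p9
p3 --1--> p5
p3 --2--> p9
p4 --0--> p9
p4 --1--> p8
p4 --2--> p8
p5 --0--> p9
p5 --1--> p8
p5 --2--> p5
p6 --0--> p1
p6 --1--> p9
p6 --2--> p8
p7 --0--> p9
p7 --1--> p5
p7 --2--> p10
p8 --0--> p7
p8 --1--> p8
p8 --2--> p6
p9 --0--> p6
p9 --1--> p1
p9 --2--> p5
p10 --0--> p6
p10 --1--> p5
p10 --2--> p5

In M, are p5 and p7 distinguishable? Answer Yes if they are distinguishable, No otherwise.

First remove the unreachable states {p2,p3,p4}; 7 states remain.
Start with accepting vs non-accepting: {p1,p5} | {p6,p7,p8,p9,p10}.
On input 0, block {p6,p7,p8,p9,p10} splits into {p7,p8,p9,p10} and {p6}.
Refine {p7,p8,p9,p10} on symbol 0: members go to different blocks, giving {p7,p8} and {p9,p10}.
Split {p7,p8} by δ(·,0) → {p7} and {p8}.
Stable partition: {p1,p5} | {p7} | {p6} | {p9,p10} | {p8} — 5 equivalence classes.
p5 and p7 end up in different blocks, so they are distinguishable. For instance, the string 'ε' is accepted from only p5.

Yes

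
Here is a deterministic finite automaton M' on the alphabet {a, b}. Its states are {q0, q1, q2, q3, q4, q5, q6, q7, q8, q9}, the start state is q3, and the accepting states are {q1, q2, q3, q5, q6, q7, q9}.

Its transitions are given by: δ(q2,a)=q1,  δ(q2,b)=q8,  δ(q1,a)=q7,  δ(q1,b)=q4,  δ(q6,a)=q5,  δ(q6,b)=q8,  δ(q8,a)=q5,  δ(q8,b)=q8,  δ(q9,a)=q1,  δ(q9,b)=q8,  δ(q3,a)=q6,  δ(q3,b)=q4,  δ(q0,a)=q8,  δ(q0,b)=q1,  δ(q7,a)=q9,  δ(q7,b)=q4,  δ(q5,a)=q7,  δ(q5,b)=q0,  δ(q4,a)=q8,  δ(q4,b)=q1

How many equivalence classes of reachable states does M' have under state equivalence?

5

Reachable states from the start: {q0,q1,q3,q4,q5,q6,q7,q8,q9}. Unreachable: {q2} — drop them.
P0 = {q1,q3,q5,q6,q7,q9} | {q0,q4,q8}.
Refine {q0,q4,q8} on symbol a: members go to different blocks, giving {q0,q4} and {q8}.
Refine {q1,q3,q5,q6,q7,q9} on symbol b: members go to different blocks, giving {q1,q3,q5,q7} and {q6,q9}.
On input a, block {q1,q3,q5,q7} splits into {q1,q5} and {q3,q7}.
The partition is now stable with 5 blocks: {q1,q5} | {q0,q4} | {q8} | {q6,q9} | {q3,q7}.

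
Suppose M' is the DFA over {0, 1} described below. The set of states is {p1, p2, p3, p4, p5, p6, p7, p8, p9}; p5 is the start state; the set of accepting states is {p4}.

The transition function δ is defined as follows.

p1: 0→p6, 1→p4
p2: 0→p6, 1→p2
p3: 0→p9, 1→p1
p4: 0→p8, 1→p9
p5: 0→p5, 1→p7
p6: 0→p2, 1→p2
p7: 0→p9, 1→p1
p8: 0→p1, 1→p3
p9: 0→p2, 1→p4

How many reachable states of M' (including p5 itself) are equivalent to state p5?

1

Initial partition by acceptance: {p4} | {p1,p2,p3,p5,p6,p7,p8,p9}.
Split {p1,p2,p3,p5,p6,p7,p8,p9} by δ(·,1) → {p2,p3,p5,p6,p7,p8} and {p1,p9}.
Split {p2,p3,p5,p6,p7,p8} by δ(·,0) → {p2,p5,p6} and {p3,p7,p8}.
Split {p2,p5,p6} by δ(·,1) → {p2,p6} and {p5}.
Refine {p3,p7,p8} on symbol 1: members go to different blocks, giving {p3,p7} and {p8}.
The partition is now stable with 6 blocks: {p4} | {p2,p6} | {p1,p9} | {p3,p7} | {p5} | {p8}.
State p5 belongs to the block {p5}, which has 1 states.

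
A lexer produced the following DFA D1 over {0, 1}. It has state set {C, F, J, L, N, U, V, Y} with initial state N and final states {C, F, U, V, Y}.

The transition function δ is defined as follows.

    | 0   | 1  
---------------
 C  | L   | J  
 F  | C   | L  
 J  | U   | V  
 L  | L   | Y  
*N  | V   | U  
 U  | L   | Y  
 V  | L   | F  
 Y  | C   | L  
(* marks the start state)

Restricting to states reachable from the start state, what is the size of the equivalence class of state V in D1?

2

Every state is reachable, so we keep all 8.
P0 = {C,F,U,V,Y} | {J,L,N}.
Split {C,F,U,V,Y} by δ(·,0) → {C,U,V} and {F,Y}.
Refine {C,U,V} on symbol 1: members go to different blocks, giving {U,V} and {C}.
Refine {J,L,N} on symbol 0: members go to different blocks, giving {J,N} and {L}.
The partition is now stable with 5 blocks: {U,V} | {J,N} | {F,Y} | {C} | {L}.
The equivalence class containing V is {U,V}, of size 2.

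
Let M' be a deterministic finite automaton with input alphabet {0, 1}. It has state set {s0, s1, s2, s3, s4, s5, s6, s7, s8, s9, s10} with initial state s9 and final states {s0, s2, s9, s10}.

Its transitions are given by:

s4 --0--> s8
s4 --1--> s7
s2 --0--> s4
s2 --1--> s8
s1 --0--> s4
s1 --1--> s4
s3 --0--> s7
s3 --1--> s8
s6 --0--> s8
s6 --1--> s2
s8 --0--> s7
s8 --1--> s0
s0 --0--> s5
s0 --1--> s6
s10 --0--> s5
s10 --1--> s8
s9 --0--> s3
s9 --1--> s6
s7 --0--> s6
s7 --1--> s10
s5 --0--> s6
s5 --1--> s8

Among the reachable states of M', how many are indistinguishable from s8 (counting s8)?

Reachable states from the start: {s0,s2,s3,s4,s5,s6,s7,s8,s9,s10}. Unreachable: {s1} — drop them.
P0 = {s0,s2,s9,s10} | {s3,s4,s5,s6,s7,s8}.
On input 1, block {s3,s4,s5,s6,s7,s8} splits into {s3,s4,s5} and {s6,s7,s8}.
The partition is now stable with 3 blocks: {s0,s2,s9,s10} | {s3,s4,s5} | {s6,s7,s8}.
State s8 belongs to the block {s6,s7,s8}, which has 3 states.

3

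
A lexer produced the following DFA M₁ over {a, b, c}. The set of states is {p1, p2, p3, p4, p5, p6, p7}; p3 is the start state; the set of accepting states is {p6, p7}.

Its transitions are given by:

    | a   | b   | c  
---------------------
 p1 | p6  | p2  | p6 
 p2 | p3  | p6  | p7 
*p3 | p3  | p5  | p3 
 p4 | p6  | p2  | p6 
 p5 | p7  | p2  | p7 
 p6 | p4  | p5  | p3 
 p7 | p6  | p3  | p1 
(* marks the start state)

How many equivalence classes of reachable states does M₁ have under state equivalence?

Start with accepting vs non-accepting: {p6,p7} | {p1,p2,p3,p4,p5}.
Split {p6,p7} by δ(·,a) → {p6} and {p7}.
Split {p1,p2,p3,p4,p5} by δ(·,a) → {p1,p4} and {p2,p3} and {p5}.
On input b, block {p2,p3} splits into {p2} and {p3}.
No further refinement is possible. Final partition (6 blocks): {p6} | {p1,p4} | {p7} | {p2} | {p5} | {p3}.

6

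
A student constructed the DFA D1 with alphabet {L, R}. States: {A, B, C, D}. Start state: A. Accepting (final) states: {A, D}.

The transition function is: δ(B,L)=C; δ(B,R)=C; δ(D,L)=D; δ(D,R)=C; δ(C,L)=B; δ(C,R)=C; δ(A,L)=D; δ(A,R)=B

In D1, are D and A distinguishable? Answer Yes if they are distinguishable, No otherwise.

P0 = {A,D} | {B,C}.
No further refinement is possible. Final partition (2 blocks): {A,D} | {B,C}.
D and A lie in the same block of the stable partition, so they are equivalent — no string distinguishes them.

No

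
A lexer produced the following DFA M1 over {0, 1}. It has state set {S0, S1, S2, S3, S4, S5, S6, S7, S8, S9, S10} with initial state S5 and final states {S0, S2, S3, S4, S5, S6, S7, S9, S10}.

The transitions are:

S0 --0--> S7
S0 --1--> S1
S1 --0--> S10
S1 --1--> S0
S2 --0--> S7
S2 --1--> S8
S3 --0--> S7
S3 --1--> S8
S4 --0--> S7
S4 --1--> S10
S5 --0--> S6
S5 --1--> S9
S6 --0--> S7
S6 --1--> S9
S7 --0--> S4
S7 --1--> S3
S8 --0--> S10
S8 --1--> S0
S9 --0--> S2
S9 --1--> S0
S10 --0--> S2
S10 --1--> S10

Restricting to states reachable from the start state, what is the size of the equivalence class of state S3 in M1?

All states are reachable from the start state.
Start with accepting vs non-accepting: {S0,S2,S3,S4,S5,S6,S7,S9,S10} | {S1,S8}.
On input 1, block {S0,S2,S3,S4,S5,S6,S7,S9,S10} splits into {S4,S5,S6,S7,S9,S10} and {S0,S2,S3}.
Split {S4,S5,S6,S7,S9,S10} by δ(·,0) → {S4,S5,S6,S7} and {S9,S10}.
Split {S4,S5,S6,S7} by δ(·,1) → {S4,S5,S6} and {S7}.
Split {S4,S5,S6} by δ(·,0) → {S4,S6} and {S5}.
Refine {S9,S10} on symbol 1: members go to different blocks, giving {S9} and {S10}.
Split {S4,S6} by δ(·,1) → {S4} and {S6}.
Stable partition: {S4} | {S1,S8} | {S0,S2,S3} | {S9} | {S7} | {S5} | {S10} | {S6} — 8 equivalence classes.
The equivalence class containing S3 is {S0,S2,S3}, of size 3.

3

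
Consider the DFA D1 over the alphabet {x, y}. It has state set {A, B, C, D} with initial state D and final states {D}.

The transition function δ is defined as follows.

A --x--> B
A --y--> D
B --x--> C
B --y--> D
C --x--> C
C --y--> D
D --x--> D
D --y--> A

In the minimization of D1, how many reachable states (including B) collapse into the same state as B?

Initial partition by acceptance: {D} | {A,B,C}.
The partition is now stable with 2 blocks: {D} | {A,B,C}.
The equivalence class containing B is {A,B,C}, of size 3.

3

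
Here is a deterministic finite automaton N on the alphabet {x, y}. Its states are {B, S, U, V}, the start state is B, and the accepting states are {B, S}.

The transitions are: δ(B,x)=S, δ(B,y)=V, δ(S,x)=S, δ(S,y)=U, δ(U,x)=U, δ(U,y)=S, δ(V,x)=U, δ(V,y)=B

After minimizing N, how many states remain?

2

Every state is reachable, so we keep all 4.
P0 = {B,S} | {U,V}.
The partition is now stable with 2 blocks: {B,S} | {U,V}.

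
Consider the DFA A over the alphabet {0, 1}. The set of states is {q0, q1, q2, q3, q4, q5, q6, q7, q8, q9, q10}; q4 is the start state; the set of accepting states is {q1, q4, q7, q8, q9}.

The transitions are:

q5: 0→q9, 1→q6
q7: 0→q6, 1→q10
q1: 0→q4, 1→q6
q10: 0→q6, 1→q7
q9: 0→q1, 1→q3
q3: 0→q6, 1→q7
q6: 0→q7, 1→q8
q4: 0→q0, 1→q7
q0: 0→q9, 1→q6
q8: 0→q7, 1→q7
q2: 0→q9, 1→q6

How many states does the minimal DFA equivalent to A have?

Reachable states from the start: {q0,q1,q3,q4,q6,q7,q8,q9,q10}. Unreachable: {q2,q5} — drop them.
Initial partition by acceptance: {q1,q4,q7,q8,q9} | {q0,q3,q6,q10}.
Split {q1,q4,q7,q8,q9} by δ(·,0) → {q1,q8,q9} and {q4,q7}.
On input 0, block {q1,q8,q9} splits into {q1,q8} and {q9}.
Refine {q1,q8} on symbol 1: members go to different blocks, giving {q1} and {q8}.
Refine {q0,q3,q6,q10} on symbol 0: members go to different blocks, giving {q3,q10} and {q0} and {q6}.
Refine {q4,q7} on symbol 0: members go to different blocks, giving {q4} and {q7}.
The partition is now stable with 8 blocks: {q1} | {q3,q10} | {q4} | {q9} | {q8} | {q0} | {q6} | {q7}.

8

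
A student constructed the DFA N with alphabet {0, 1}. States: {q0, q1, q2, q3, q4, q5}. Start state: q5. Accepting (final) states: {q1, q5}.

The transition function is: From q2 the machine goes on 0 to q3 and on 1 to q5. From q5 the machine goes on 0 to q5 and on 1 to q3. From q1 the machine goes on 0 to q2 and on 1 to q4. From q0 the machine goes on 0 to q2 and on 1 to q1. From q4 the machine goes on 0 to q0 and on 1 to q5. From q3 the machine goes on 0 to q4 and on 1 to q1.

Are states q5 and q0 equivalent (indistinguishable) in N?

No

Every state is reachable, so we keep all 6.
Initial partition by acceptance: {q1,q5} | {q0,q2,q3,q4}.
Split {q1,q5} by δ(·,0) → {q1} and {q5}.
Split {q0,q2,q3,q4} by δ(·,1) → {q0,q3} and {q2,q4}.
The partition is now stable with 4 blocks: {q1} | {q0,q3} | {q5} | {q2,q4}.
q5 and q0 end up in different blocks, so they are distinguishable. For instance, the string 'ε' is accepted from only q5.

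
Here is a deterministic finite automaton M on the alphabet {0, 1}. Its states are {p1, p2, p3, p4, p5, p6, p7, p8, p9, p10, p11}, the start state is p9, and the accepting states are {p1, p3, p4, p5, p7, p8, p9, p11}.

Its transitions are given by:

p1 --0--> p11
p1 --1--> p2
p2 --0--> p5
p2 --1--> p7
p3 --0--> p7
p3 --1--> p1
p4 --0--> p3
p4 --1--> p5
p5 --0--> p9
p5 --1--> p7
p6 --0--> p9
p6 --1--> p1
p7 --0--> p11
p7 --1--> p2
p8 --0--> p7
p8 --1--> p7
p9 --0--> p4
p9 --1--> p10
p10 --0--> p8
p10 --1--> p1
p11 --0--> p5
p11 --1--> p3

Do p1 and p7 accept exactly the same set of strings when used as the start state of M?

Yes

Reachable states from the start: {p1,p2,p3,p4,p5,p7,p8,p9,p10,p11}. Unreachable: {p6} — drop them.
Start with accepting vs non-accepting: {p1,p3,p4,p5,p7,p8,p9,p11} | {p2,p10}.
Refine {p1,p3,p4,p5,p7,p8,p9,p11} on symbol 1: members go to different blocks, giving {p3,p4,p5,p8,p11} and {p1,p7,p9}.
Refine {p3,p4,p5,p8,p11} on symbol 0: members go to different blocks, giving {p3,p5,p8} and {p4,p11}.
Stable partition: {p3,p5,p8} | {p2,p10} | {p1,p7,p9} | {p4,p11} — 4 equivalence classes.
p1 and p7 lie in the same block of the stable partition, so they are equivalent — no string distinguishes them.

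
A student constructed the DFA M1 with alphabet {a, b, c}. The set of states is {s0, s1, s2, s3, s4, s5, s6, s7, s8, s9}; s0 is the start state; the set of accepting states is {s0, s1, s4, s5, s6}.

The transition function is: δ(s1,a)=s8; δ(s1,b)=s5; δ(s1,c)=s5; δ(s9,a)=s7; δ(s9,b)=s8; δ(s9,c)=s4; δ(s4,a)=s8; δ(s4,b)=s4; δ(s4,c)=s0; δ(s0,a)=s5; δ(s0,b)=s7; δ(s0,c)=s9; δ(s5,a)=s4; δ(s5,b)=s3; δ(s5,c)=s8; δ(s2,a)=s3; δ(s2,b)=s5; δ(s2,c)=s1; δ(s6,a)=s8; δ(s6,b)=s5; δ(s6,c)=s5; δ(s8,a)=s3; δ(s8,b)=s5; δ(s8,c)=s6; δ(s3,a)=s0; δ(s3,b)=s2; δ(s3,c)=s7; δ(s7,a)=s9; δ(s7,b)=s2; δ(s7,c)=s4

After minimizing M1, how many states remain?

7

Initial partition by acceptance: {s0,s1,s4,s5,s6} | {s2,s3,s7,s8,s9}.
On input a, block {s0,s1,s4,s5,s6} splits into {s1,s4,s6} and {s0,s5}.
Split {s1,s4,s6} by δ(·,b) → {s1,s6} and {s4}.
Refine {s2,s3,s7,s8,s9} on symbol a: members go to different blocks, giving {s2,s7,s8,s9} and {s3}.
Split {s2,s7,s8,s9} by δ(·,a) → {s2,s8} and {s7,s9}.
Refine {s0,s5} on symbol a: members go to different blocks, giving {s0} and {s5}.
No further refinement is possible. Final partition (7 blocks): {s1,s6} | {s2,s8} | {s0} | {s4} | {s3} | {s7,s9} | {s5}.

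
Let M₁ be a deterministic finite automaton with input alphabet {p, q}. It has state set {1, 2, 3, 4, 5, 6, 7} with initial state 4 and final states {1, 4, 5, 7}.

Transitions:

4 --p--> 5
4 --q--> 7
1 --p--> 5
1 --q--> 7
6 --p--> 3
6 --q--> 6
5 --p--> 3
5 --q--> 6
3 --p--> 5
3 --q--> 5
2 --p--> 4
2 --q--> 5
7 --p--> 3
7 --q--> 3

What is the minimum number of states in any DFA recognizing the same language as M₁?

Reachable states from the start: {3,4,5,6,7}. Unreachable: {1,2} — drop them.
Initial partition by acceptance: {4,5,7} | {3,6}.
Split {4,5,7} by δ(·,p) → {5,7} and {4}.
On input p, block {3,6} splits into {3} and {6}.
Split {5,7} by δ(·,q) → {5} and {7}.
No further refinement is possible. Final partition (5 blocks): {5} | {3} | {4} | {6} | {7}.

5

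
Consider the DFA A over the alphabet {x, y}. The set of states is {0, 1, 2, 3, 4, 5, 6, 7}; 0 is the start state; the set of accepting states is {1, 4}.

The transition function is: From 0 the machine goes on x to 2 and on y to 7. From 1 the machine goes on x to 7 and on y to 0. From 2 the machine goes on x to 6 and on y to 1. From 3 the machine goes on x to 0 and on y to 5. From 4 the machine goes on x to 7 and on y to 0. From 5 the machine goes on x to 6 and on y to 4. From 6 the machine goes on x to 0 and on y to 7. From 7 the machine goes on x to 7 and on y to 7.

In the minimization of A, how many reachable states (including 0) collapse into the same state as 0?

First remove the unreachable states {3,4,5}; 5 states remain.
Start with accepting vs non-accepting: {1} | {0,2,6,7}.
Refine {0,2,6,7} on symbol y: members go to different blocks, giving {0,6,7} and {2}.
Split {0,6,7} by δ(·,x) → {6,7} and {0}.
Refine {6,7} on symbol x: members go to different blocks, giving {6} and {7}.
Stable partition: {1} | {6} | {2} | {0} | {7} — 5 equivalence classes.
State 0 belongs to the block {0}, which has 1 states.

1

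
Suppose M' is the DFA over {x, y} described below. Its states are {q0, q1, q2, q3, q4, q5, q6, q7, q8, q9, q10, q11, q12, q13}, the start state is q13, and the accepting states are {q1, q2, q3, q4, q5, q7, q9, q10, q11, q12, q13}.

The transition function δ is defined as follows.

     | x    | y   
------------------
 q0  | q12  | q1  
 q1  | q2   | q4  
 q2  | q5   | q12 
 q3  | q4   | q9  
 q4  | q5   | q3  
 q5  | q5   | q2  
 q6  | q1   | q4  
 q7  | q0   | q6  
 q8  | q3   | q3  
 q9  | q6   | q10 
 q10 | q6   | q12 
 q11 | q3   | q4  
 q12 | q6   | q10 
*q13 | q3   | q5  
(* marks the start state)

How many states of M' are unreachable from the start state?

Starting at q13 and following transitions, the reachable set is {q1, q2, q3, q4, q5, q6, q9, q10, q12, q13}. That leaves q0, q7, q8, q11 unreachable — 4 in total.

4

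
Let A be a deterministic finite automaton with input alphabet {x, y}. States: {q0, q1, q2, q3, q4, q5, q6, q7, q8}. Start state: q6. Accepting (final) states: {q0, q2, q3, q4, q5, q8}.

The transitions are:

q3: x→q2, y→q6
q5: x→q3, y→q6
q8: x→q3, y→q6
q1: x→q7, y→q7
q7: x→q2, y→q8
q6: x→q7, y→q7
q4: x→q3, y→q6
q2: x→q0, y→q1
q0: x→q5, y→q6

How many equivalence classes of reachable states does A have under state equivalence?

States {q4} cannot be reached from the start state, so discard them.
Start with accepting vs non-accepting: {q0,q2,q3,q5,q8} | {q1,q6,q7}.
Split {q1,q6,q7} by δ(·,x) → {q1,q6} and {q7}.
Stable partition: {q0,q2,q3,q5,q8} | {q1,q6} | {q7} — 3 equivalence classes.

3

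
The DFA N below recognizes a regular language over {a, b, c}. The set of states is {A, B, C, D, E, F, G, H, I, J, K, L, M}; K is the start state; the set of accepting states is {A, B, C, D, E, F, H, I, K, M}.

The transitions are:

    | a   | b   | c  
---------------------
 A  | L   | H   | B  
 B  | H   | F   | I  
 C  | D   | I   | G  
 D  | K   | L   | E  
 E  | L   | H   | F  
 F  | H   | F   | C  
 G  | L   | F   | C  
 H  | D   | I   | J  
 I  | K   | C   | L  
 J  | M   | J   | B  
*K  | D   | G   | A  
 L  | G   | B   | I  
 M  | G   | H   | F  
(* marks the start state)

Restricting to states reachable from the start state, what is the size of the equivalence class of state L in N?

All states are reachable from the start state.
Initial partition by acceptance: {A,B,C,D,E,F,H,I,K,M} | {G,J,L}.
Refine {A,B,C,D,E,F,H,I,K,M} on symbol a: members go to different blocks, giving {B,C,D,F,H,I,K} and {A,E,M}.
On input b, block {B,C,D,F,H,I,K} splits into {B,C,F,H,I} and {D,K}.
Refine {B,C,F,H,I} on symbol a: members go to different blocks, giving {C,H,I} and {B,F}.
Refine {G,J,L} on symbol a: members go to different blocks, giving {G,L} and {J}.
On input c, block {C,H,I} splits into {C,I} and {H}.
The partition is now stable with 7 blocks: {C,I} | {G,L} | {A,E,M} | {D,K} | {B,F} | {J} | {H}.
The equivalence class containing L is {G,L}, of size 2.

2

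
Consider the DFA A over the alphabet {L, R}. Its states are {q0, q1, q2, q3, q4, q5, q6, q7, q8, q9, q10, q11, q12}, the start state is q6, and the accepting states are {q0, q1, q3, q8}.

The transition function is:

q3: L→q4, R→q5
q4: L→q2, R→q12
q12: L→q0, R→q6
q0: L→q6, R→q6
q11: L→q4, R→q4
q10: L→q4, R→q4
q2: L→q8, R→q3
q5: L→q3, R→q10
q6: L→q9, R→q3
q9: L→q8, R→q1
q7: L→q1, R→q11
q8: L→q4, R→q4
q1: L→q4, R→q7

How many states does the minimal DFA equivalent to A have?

Start with accepting vs non-accepting: {q0,q1,q3,q8} | {q2,q4,q5,q6,q7,q9,q10,q11,q12}.
Split {q2,q4,q5,q6,q7,q9,q10,q11,q12} by δ(·,L) → {q2,q5,q7,q9,q12} and {q4,q6,q10,q11}.
Split {q0,q1,q3,q8} by δ(·,R) → {q0,q8} and {q1,q3}.
Refine {q2,q5,q7,q9,q12} on symbol L: members go to different blocks, giving {q2,q9,q12} and {q5,q7}.
Split {q2,q9,q12} by δ(·,R) → {q2,q9} and {q12}.
Split {q4,q6,q10,q11} by δ(·,L) → {q4,q6} and {q10,q11}.
On input R, block {q4,q6} splits into {q4} and {q6}.
Split {q0,q8} by δ(·,L) → {q0} and {q8}.
Stable partition: {q0} | {q2,q9} | {q4} | {q1,q3} | {q5,q7} | {q12} | {q10,q11} | {q6} | {q8} — 9 equivalence classes.

9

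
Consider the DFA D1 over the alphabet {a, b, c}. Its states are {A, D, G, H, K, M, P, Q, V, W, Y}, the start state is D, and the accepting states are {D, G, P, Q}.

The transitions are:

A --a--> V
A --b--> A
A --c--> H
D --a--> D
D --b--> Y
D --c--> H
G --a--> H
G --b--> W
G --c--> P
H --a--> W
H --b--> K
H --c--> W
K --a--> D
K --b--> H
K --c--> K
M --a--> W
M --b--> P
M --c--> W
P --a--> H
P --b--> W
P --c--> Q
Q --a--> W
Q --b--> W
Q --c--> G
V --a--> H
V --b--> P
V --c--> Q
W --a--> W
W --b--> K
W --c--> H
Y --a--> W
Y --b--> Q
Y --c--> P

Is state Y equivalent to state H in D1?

Reachable states from the start: {D,G,H,K,P,Q,W,Y}. Unreachable: {A,M,V} — drop them.
Initial partition by acceptance: {D,G,P,Q} | {H,K,W,Y}.
Split {D,G,P,Q} by δ(·,a) → {G,P,Q} and {D}.
On input a, block {H,K,W,Y} splits into {H,W,Y} and {K}.
On input b, block {H,W,Y} splits into {H,W} and {Y}.
Stable partition: {G,P,Q} | {H,W} | {D} | {K} | {Y} — 5 equivalence classes.
Y and H end up in different blocks, so they are distinguishable. For instance, the string 'b' is accepted from only Y.

No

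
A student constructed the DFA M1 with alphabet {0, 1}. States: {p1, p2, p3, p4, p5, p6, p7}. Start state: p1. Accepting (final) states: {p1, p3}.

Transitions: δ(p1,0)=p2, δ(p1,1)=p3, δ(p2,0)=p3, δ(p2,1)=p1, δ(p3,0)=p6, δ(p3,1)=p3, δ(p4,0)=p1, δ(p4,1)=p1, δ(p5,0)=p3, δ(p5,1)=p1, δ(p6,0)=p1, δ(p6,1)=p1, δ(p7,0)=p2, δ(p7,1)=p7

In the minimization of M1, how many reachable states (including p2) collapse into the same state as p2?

States {p4,p5,p7} cannot be reached from the start state, so discard them.
Initial partition by acceptance: {p1,p3} | {p2,p6}.
Stable partition: {p1,p3} | {p2,p6} — 2 equivalence classes.
The equivalence class containing p2 is {p2,p6}, of size 2.

2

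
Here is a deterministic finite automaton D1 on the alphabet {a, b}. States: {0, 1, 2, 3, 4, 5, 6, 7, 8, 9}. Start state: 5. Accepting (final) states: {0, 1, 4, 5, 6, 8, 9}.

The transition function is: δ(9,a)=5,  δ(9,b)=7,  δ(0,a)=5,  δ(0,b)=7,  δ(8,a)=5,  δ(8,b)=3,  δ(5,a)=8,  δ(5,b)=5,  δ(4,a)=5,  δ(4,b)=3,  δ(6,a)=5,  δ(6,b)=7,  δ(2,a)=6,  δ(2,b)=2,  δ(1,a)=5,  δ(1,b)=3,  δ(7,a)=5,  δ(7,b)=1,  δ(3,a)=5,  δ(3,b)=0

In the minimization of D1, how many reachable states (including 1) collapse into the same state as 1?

3

Reachable states from the start: {0,1,3,5,7,8}. Unreachable: {2,4,6,9} — drop them.
Start with accepting vs non-accepting: {0,1,5,8} | {3,7}.
Split {0,1,5,8} by δ(·,b) → {0,1,8} and {5}.
The partition is now stable with 3 blocks: {0,1,8} | {3,7} | {5}.
State 1 belongs to the block {0,1,8}, which has 3 states.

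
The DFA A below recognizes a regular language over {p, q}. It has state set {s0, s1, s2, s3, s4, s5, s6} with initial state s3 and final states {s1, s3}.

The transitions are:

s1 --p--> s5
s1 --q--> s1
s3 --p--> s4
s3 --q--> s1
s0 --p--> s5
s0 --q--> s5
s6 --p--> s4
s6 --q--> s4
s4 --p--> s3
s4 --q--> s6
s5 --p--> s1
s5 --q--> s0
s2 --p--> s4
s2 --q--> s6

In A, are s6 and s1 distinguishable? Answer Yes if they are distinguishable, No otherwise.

Yes

Reachable states from the start: {s0,s1,s3,s4,s5,s6}. Unreachable: {s2} — drop them.
Initial partition by acceptance: {s1,s3} | {s0,s4,s5,s6}.
Split {s0,s4,s5,s6} by δ(·,p) → {s0,s6} and {s4,s5}.
No further refinement is possible. Final partition (3 blocks): {s1,s3} | {s0,s6} | {s4,s5}.
s6 and s1 end up in different blocks, so they are distinguishable. For instance, the string 'ε' is accepted from only s1.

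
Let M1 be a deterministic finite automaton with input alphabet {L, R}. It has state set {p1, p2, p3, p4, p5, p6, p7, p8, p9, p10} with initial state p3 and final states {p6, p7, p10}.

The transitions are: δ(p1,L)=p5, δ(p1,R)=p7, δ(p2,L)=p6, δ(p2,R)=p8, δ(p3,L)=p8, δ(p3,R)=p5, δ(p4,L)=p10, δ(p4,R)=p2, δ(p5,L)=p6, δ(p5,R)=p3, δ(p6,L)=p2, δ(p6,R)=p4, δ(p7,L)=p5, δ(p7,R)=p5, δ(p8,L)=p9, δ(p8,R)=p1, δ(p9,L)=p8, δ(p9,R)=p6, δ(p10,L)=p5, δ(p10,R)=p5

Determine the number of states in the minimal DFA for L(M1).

9

Every state is reachable, so we keep all 10.
Initial partition by acceptance: {p6,p7,p10} | {p1,p2,p3,p4,p5,p8,p9}.
On input L, block {p1,p2,p3,p4,p5,p8,p9} splits into {p1,p3,p8,p9} and {p2,p4,p5}.
On input L, block {p1,p3,p8,p9} splits into {p3,p8,p9} and {p1}.
On input R, block {p3,p8,p9} splits into {p3} and {p8} and {p9}.
On input R, block {p2,p4,p5} splits into {p2} and {p4} and {p5}.
On input L, block {p6,p7,p10} splits into {p7,p10} and {p6}.
The partition is now stable with 9 blocks: {p7,p10} | {p3} | {p2} | {p1} | {p8} | {p9} | {p4} | {p5} | {p6}.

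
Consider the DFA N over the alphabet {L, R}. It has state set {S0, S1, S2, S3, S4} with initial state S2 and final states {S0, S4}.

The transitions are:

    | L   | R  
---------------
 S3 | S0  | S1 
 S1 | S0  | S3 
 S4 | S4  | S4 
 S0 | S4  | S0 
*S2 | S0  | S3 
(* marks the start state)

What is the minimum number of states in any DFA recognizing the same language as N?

Every state is reachable, so we keep all 5.
Start with accepting vs non-accepting: {S0,S4} | {S1,S2,S3}.
No further refinement is possible. Final partition (2 blocks): {S0,S4} | {S1,S2,S3}.

2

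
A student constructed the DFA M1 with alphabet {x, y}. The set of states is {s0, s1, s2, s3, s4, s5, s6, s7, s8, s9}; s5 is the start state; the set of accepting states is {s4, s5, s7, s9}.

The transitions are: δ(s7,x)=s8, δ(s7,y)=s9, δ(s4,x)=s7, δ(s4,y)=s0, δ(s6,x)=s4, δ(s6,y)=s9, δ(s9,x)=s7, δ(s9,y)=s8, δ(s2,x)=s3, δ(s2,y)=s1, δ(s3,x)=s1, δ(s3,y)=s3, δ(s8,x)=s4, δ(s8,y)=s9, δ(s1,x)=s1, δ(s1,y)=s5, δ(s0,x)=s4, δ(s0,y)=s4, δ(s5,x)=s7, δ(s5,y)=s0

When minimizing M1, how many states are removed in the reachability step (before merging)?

No path from s5 leads to s1, s2, s3, s6; the other 6 states are all reachable.

4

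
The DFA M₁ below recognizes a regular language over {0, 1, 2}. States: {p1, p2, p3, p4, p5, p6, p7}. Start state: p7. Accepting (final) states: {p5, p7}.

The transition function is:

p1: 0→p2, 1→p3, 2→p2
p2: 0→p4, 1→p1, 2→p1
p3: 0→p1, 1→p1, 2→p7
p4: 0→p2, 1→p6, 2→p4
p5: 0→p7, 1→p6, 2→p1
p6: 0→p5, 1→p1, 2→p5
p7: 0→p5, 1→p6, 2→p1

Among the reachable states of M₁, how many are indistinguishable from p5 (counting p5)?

All states are reachable from the start state.
Initial partition by acceptance: {p5,p7} | {p1,p2,p3,p4,p6}.
On input 0, block {p1,p2,p3,p4,p6} splits into {p1,p2,p3,p4} and {p6}.
Refine {p1,p2,p3,p4} on symbol 1: members go to different blocks, giving {p1,p2,p3} and {p4}.
Split {p1,p2,p3} by δ(·,0) → {p1,p3} and {p2}.
Split {p1,p3} by δ(·,0) → {p1} and {p3}.
No further refinement is possible. Final partition (6 blocks): {p5,p7} | {p1} | {p6} | {p4} | {p2} | {p3}.
The equivalence class containing p5 is {p5,p7}, of size 2.

2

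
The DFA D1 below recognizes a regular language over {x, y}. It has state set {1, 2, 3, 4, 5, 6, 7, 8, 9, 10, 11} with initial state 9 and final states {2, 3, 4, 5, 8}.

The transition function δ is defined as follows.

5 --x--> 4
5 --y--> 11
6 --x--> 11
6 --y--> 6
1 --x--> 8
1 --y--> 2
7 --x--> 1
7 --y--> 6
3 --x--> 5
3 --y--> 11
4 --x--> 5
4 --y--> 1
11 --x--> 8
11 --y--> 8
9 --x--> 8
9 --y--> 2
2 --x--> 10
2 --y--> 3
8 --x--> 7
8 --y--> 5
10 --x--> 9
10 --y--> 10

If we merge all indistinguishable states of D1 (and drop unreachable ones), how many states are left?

Every state is reachable, so we keep all 11.
Initial partition by acceptance: {2,3,4,5,8} | {1,6,7,9,10,11}.
Refine {2,3,4,5,8} on symbol x: members go to different blocks, giving {3,4,5} and {2,8}.
On input x, block {1,6,7,9,10,11} splits into {1,9,11} and {6,7,10}.
Stable partition: {3,4,5} | {1,9,11} | {2,8} | {6,7,10} — 4 equivalence classes.

4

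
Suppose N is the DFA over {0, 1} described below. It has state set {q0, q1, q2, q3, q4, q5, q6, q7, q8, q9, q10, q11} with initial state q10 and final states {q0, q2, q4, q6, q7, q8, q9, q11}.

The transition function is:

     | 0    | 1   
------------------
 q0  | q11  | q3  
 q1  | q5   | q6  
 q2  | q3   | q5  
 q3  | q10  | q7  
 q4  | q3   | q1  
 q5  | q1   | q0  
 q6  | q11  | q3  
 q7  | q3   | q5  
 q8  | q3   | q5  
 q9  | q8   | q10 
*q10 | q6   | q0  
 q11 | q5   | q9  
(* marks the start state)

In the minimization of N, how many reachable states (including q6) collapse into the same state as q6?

2

Reachable states from the start: {q0,q1,q3,q5,q6,q7,q8,q9,q10,q11}. Unreachable: {q2,q4} — drop them.
Initial partition by acceptance: {q0,q6,q7,q8,q9,q11} | {q1,q3,q5,q10}.
On input 0, block {q0,q6,q7,q8,q9,q11} splits into {q0,q6,q9} and {q7,q8,q11}.
Refine {q1,q3,q5,q10} on symbol 0: members go to different blocks, giving {q1,q3,q5} and {q10}.
On input 1, block {q0,q6,q9} splits into {q0,q6} and {q9}.
Split {q1,q3,q5} by δ(·,0) → {q1,q5} and {q3}.
Refine {q7,q8,q11} on symbol 0: members go to different blocks, giving {q7,q8} and {q11}.
The partition is now stable with 7 blocks: {q0,q6} | {q1,q5} | {q7,q8} | {q10} | {q9} | {q3} | {q11}.
State q6 belongs to the block {q0,q6}, which has 2 states.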